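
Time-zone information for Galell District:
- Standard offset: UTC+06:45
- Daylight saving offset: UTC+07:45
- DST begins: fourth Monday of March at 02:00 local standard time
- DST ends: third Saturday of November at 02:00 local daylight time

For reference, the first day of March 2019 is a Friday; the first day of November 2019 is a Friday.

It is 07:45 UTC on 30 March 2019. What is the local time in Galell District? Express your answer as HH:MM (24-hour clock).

1 March 2019 is a Friday, so the first Monday is March 4 and the fourth is March 25.
1 November 2019 is a Friday, so the first Saturday is November 2 and the third is November 16.
At the standard offset (UTC+06:45), 07:45 UTC + 6h45m = 14:30 Galell District standard time.
The standard-time date in Galell District, 30 March 2019, lies within the daylight-saving period (25 March – 16 November), so Galell District is on daylight time, UTC+07:45.
07:45 UTC + 7h45m = 15:30 local.

15:30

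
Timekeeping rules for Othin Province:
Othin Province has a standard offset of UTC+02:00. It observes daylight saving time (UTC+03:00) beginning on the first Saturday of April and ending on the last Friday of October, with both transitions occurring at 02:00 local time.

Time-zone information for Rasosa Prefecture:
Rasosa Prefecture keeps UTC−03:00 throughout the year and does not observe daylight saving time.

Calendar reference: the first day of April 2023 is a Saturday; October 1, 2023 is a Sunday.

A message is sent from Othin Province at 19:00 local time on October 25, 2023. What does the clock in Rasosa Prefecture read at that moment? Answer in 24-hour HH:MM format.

13:00

1 April 2023 is a Saturday, so the first Saturday is April 1.
1 October 2023 is a Sunday, so Fridays fall on 6, 13, 20, 27; the last is October 27.
October 25, 2023 lies within the daylight-saving period (1 April – 27 October), so Othin Province is on daylight time, UTC+03:00.
19:00 Othin Province − 3h = 16:00 UTC.
Rasosa Prefecture has no daylight saving, so its offset is UTC−03:00 year-round.
16:00 UTC − 3h = 13:00 Rasosa Prefecture.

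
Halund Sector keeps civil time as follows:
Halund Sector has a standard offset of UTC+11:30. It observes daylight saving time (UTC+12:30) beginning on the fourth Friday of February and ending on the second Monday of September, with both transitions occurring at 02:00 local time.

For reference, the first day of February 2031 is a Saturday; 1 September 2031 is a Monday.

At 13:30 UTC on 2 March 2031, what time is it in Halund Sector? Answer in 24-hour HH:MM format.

1 February 2031 is a Saturday, so the first Friday is February 7 and the fourth is February 28.
1 September 2031 is a Monday, so the first Monday is September 1 and the second is September 8.
At the standard offset (UTC+11:30), 13:30 UTC + 11h30m = 01:00 Halund Sector standard time (rolling into the next day, 3 March 2031).
The standard-time date in Halund Sector, 3 March 2031, lies within the daylight-saving period (28 February – 8 September), so Halund Sector is on daylight time, UTC+12:30.
13:30 UTC + 12h30m = 02:00 local (rolling into the next day, 3 March 2031).

02:00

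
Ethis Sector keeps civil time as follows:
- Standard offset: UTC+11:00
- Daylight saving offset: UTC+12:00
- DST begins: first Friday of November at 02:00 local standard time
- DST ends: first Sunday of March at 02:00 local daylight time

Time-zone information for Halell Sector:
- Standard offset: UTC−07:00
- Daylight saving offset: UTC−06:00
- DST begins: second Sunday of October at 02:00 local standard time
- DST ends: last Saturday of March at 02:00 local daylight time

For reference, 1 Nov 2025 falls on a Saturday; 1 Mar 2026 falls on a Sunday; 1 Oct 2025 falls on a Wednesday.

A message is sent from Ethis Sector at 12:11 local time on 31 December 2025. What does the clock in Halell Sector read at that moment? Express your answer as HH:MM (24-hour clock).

18:11

1 November 2025 is a Saturday, so the first Friday is November 7.
1 March 2026 is a Sunday, so the first Sunday is March 1.
31 December 2025 falls between 7 November 2025 and 1 March 2026, so daylight saving is in effect and Ethis Sector is at UTC+12:00.
12:11 Ethis Sector − 12h = 00:11 UTC.
1 October 2025 is a Wednesday, so the first Sunday is October 5 and the second is October 12.
1 March 2026 is a Sunday, so Saturdays fall on 7, 14, 21, 28; the last is March 28.
At the standard offset (UTC−07:00), 00:11 UTC − 7h = 17:11 Halell Sector standard time (rolling into the previous day, 30 December 2025).
Daylight saving runs 12 October 2025 – 28 March 2026; the standard-time date in Halell Sector, 30 December 2025, is inside that window, so Halell Sector is at UTC−06:00.
00:11 UTC − 6h = 18:11 Halell Sector (rolling into the previous day, 30 December 2025).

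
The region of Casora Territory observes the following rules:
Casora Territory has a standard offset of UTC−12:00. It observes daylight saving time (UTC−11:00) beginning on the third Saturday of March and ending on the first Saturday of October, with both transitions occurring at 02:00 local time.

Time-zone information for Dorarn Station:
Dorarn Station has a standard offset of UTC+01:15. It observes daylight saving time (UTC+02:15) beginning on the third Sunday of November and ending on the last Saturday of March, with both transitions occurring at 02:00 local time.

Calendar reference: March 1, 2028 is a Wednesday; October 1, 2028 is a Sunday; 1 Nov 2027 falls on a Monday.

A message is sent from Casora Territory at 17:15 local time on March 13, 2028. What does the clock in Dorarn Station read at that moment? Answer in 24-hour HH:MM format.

07:30

1 March 2028 is a Wednesday, so the first Saturday is March 4 and the third is March 18.
1 October 2028 is a Sunday, so the first Saturday is October 7.
March 13, 2028 is outside the daylight-saving period (18 March – 7 October), so Casora Territory is on standard time, UTC−12:00.
17:15 Casora Territory + 12h = 05:15 UTC (rolling into the next day, 14 March 2028).
1 November 2027 is a Monday, so the first Sunday is November 7 and the third is November 21.
1 March 2028 is a Wednesday, so Saturdays fall on 4, 11, 18, 25; the last is March 25.
At the standard offset (UTC+01:15), 05:15 UTC + 1h15m = 06:30 Dorarn Station standard time.
Daylight saving runs 21 November 2027 – 25 March 2028; the standard-time date in Dorarn Station, March 14, 2028, is inside that window, so Dorarn Station is at UTC+02:15.
05:15 UTC + 2h15m = 07:30 Dorarn Station.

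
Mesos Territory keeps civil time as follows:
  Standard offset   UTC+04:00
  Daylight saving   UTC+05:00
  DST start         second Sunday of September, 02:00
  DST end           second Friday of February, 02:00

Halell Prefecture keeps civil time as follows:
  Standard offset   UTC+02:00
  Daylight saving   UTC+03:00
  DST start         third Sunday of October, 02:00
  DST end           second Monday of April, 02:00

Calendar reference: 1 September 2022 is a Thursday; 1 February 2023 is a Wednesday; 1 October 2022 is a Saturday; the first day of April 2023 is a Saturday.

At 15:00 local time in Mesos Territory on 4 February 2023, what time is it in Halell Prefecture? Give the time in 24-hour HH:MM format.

1 September 2022 is a Thursday, so the first Sunday is September 4 and the second is September 11.
1 February 2023 is a Wednesday, so the first Friday is February 3 and the second is February 10.
Daylight saving runs 11 September 2022 – 10 February 2023; 4 February 2023 is inside that window, so Mesos Territory is at UTC+05:00.
15:00 Mesos Territory − 5h = 10:00 UTC.
1 October 2022 is a Saturday, so the first Sunday is October 2 and the third is October 16.
1 April 2023 is a Saturday, so the first Monday is April 3 and the second is April 10.
At the standard offset (UTC+02:00), 10:00 UTC + 2h = 12:00 Halell Prefecture standard time.
The standard-time date in Halell Prefecture, 4 February 2023, falls between 16 October 2022 and 10 April 2023, so daylight saving is in effect and Halell Prefecture is at UTC+03:00.
10:00 UTC + 3h = 13:00 Halell Prefecture.

13:00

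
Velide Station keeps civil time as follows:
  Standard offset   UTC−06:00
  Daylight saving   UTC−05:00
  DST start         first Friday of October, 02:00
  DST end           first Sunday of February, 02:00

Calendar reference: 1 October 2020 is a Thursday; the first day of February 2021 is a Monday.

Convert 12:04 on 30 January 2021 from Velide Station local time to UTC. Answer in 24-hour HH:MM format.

1 October 2020 is a Thursday, so the first Friday is October 2.
1 February 2021 is a Monday, so the first Sunday is February 7.
Daylight saving runs 2 October 2020 – 7 February 2021; 30 January 2021 is inside that window, so Velide Station is at UTC−05:00.
12:04 local + 5h = 17:04 UTC.

17:04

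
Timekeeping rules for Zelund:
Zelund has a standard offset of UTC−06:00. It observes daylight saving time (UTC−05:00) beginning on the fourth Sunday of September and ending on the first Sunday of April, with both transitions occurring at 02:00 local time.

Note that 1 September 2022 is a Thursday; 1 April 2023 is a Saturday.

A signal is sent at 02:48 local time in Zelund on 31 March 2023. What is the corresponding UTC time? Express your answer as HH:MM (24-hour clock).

1 September 2022 is a Thursday, so the first Sunday is September 4 and the fourth is September 25.
1 April 2023 is a Saturday, so the first Sunday is April 2.
Daylight saving runs 25 September 2022 – 2 April 2023; 31 March 2023 is inside that window, so Zelund is at UTC−05:00.
02:48 local + 5h = 07:48 UTC.

07:48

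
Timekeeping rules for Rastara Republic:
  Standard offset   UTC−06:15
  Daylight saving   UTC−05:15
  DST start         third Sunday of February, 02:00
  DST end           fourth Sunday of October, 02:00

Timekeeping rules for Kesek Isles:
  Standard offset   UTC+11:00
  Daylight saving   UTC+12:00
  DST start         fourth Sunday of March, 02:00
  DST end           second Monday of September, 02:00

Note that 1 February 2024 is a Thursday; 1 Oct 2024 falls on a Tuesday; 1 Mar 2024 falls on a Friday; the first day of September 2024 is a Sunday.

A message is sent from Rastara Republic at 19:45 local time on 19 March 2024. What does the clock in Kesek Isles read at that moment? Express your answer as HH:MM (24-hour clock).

1 February 2024 is a Thursday, so the first Sunday is February 4 and the third is February 18.
1 October 2024 is a Tuesday, so the first Sunday is October 6 and the fourth is October 27.
19 March 2024 lies within the daylight-saving period (18 February – 27 October), so Rastara Republic is on daylight time, UTC−05:15.
19:45 Rastara Republic + 5h15m = 01:00 UTC (rolling into the next day, 20 March 2024).
1 March 2024 is a Friday, so the first Sunday is March 3 and the fourth is March 24.
1 September 2024 is a Sunday, so the first Monday is September 2 and the second is September 9.
At the standard offset (UTC+11:00), 01:00 UTC + 11h = 12:00 Kesek Isles standard time.
The standard-time date in Kesek Isles, 20 March 2024, does not fall between 24 March and 9 September, so daylight saving is not in effect and Kesek Isles is at UTC+11:00.
01:00 UTC + 11h = 12:00 Kesek Isles.

12:00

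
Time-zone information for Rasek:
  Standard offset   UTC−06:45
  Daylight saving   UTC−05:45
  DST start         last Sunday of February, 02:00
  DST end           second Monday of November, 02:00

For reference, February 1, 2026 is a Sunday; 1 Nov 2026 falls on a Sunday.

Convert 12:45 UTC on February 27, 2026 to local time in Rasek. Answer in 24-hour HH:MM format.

07:00

1 February 2026 is a Sunday, so Sundays fall on 1, 8, 15, 22; the last is February 22.
1 November 2026 is a Sunday, so the first Monday is November 2 and the second is November 9.
At the standard offset (UTC−06:45), 12:45 UTC − 6h45m = 06:00 Rasek standard time.
The standard-time date in Rasek, February 27, 2026, falls between 22 February and 9 November, so daylight saving is in effect and Rasek is at UTC−05:45.
12:45 UTC − 5h45m = 07:00 local.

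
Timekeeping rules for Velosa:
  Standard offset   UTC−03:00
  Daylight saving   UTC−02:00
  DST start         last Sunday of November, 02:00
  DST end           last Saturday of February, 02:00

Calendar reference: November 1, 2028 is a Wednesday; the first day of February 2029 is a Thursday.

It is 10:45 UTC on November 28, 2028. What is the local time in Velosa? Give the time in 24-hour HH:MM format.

1 November 2028 is a Wednesday, so Sundays fall on 5, 12, 19, 26; the last is November 26.
1 February 2029 is a Thursday, so Saturdays fall on 3, 10, 17, 24; the last is February 24.
At the standard offset (UTC−03:00), 10:45 UTC − 3h = 07:45 Velosa standard time.
Daylight saving runs 26 November 2028 – 24 February 2029; the standard-time date in Velosa, November 28, 2028, is inside that window, so Velosa is at UTC−02:00.
10:45 UTC − 2h = 08:45 local.

08:45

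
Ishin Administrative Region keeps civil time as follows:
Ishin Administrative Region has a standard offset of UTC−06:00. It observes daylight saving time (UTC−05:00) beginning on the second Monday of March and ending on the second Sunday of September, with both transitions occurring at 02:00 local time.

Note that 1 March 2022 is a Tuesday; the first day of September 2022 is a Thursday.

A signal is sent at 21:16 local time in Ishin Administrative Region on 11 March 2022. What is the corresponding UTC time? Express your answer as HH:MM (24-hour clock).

1 March 2022 is a Tuesday, so the first Monday is March 7 and the second is March 14.
1 September 2022 is a Thursday, so the first Sunday is September 4 and the second is September 11.
11 March 2022 does not fall between 14 March and 11 September, so daylight saving is not in effect and Ishin Administrative Region is at UTC−06:00.
21:16 local + 6h = 03:16 UTC (rolling into the next day, 12 March 2022).

03:16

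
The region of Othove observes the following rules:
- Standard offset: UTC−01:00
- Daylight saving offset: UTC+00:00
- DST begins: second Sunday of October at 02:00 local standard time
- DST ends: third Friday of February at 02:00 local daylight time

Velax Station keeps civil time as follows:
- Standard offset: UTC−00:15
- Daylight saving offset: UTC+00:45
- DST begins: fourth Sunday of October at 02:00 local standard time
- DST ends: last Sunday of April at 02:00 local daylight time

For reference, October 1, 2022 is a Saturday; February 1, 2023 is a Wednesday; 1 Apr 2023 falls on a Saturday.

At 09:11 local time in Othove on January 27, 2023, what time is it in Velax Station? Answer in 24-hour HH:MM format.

1 October 2022 is a Saturday, so the first Sunday is October 2 and the second is October 9.
1 February 2023 is a Wednesday, so the first Friday is February 3 and the third is February 17.
January 27, 2023 lies within the daylight-saving period (9 October 2022 – 17 February 2023), so Othove is on daylight time, UTC+00:00.
09:11 Othove − 0h = 09:11 UTC.
1 October 2022 is a Saturday, so the first Sunday is October 2 and the fourth is October 23.
1 April 2023 is a Saturday, so Sundays fall on 2, 9, 16, 23, 30; the last is April 30.
At the standard offset (UTC−00:15), 09:11 UTC − 0h15m = 08:56 Velax Station standard time.
The standard-time date in Velax Station, January 27, 2023, lies within the daylight-saving period (23 October 2022 – 30 April 2023), so Velax Station is on daylight time, UTC+00:45.
09:11 UTC + 0h45m = 09:56 Velax Station.

09:56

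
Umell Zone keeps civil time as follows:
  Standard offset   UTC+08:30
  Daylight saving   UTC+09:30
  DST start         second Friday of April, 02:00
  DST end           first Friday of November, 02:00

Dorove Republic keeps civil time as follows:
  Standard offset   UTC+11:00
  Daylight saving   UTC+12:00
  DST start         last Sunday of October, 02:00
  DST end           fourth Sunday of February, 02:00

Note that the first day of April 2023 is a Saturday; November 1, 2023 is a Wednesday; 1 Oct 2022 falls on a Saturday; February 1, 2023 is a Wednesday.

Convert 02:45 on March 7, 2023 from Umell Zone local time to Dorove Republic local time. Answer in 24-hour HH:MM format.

1 April 2023 is a Saturday, so the first Friday is April 7 and the second is April 14.
1 November 2023 is a Wednesday, so the first Friday is November 3.
March 7, 2023 is outside the daylight-saving period (14 April – 3 November), so Umell Zone is on standard time, UTC+08:30.
02:45 Umell Zone − 8h30m = 18:15 UTC (rolling into the previous day, 6 March 2023).
1 October 2022 is a Saturday, so Sundays fall on 2, 9, 16, 23, 30; the last is October 30.
1 February 2023 is a Wednesday, so the first Sunday is February 5 and the fourth is February 26.
At the standard offset (UTC+11:00), 18:15 UTC + 11h = 05:15 Dorove Republic standard time (rolling into the next day, 7 March 2023).
Daylight saving runs 30 October 2022 – 26 February 2023; the standard-time date in Dorove Republic, March 7, 2023, is outside that window, so Dorove Republic is on standard time at UTC+11:00.
18:15 UTC + 11h = 05:15 Dorove Republic (rolling into the next day, 7 March 2023).

05:15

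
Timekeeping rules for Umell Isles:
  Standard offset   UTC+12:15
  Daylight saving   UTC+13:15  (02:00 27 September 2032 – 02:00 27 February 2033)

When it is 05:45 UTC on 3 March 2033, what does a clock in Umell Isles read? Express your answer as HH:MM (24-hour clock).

18:00

At the standard offset (UTC+12:15), 05:45 UTC + 12h15m = 18:00 Umell Isles standard time.
The standard-time date in Umell Isles, 3 March 2033, is outside the daylight-saving period (27 September 2032 – 27 February 2033), so Umell Isles is on standard time, UTC+12:15.
05:45 UTC + 12h15m = 18:00 local.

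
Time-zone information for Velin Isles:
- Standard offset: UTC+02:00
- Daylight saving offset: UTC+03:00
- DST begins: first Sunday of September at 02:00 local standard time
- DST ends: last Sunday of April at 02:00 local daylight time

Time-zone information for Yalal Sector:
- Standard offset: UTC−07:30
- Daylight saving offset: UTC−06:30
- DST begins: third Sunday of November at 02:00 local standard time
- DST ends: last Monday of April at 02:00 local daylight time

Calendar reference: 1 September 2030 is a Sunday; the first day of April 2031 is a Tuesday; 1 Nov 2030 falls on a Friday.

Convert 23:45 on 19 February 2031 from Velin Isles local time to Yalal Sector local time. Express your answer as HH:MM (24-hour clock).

14:15

1 September 2030 is a Sunday, so the first Sunday is September 1.
1 April 2031 is a Tuesday, so Sundays fall on 6, 13, 20, 27; the last is April 27.
19 February 2031 lies within the daylight-saving period (1 September 2030 – 27 April 2031), so Velin Isles is on daylight time, UTC+03:00.
23:45 Velin Isles − 3h = 20:45 UTC.
1 November 2030 is a Friday, so the first Sunday is November 3 and the third is November 17.
1 April 2031 is a Tuesday, so Mondays fall on 7, 14, 21, 28; the last is April 28.
At the standard offset (UTC−07:30), 20:45 UTC − 7h30m = 13:15 Yalal Sector standard time.
The standard-time date in Yalal Sector, 19 February 2031, falls between 17 November 2030 and 28 April 2031, so daylight saving is in effect and Yalal Sector is at UTC−06:30.
20:45 UTC − 6h30m = 14:15 Yalal Sector.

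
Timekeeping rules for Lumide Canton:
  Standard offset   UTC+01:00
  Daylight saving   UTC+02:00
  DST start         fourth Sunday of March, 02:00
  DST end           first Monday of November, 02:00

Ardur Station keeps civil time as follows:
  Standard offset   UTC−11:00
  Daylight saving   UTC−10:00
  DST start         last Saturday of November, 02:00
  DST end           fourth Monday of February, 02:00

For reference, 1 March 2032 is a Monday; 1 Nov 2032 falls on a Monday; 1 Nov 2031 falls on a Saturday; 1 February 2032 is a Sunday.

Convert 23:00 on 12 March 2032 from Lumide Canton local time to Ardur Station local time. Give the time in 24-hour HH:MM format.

11:00

1 March 2032 is a Monday, so the first Sunday is March 7 and the fourth is March 28.
1 November 2032 is a Monday, so the first Monday is November 1.
12 March 2032 is outside the daylight-saving period (28 March – 1 November), so Lumide Canton is on standard time, UTC+01:00.
23:00 Lumide Canton − 1h = 22:00 UTC.
1 November 2031 is a Saturday, so Saturdays fall on 1, 8, 15, 22, 29; the last is November 29.
1 February 2032 is a Sunday, so the first Monday is February 2 and the fourth is February 23.
At the standard offset (UTC−11:00), 22:00 UTC − 11h = 11:00 Ardur Station standard time.
The standard-time date in Ardur Station, 12 March 2032, is outside the daylight-saving period (29 November 2031 – 23 February 2032), so Ardur Station is on standard time, UTC−11:00.
22:00 UTC − 11h = 11:00 Ardur Station.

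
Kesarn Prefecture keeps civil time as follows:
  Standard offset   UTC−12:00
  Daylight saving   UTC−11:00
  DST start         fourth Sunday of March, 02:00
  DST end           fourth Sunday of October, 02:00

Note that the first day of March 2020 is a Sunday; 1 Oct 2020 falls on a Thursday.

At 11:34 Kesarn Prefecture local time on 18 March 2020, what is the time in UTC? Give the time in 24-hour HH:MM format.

23:34

1 March 2020 is a Sunday, so the first Sunday is March 1 and the fourth is March 22.
1 October 2020 is a Thursday, so the first Sunday is October 4 and the fourth is October 25.
18 March 2020 is outside the daylight-saving period (22 March – 25 October), so Kesarn Prefecture is on standard time, UTC−12:00.
11:34 local + 12h = 23:34 UTC.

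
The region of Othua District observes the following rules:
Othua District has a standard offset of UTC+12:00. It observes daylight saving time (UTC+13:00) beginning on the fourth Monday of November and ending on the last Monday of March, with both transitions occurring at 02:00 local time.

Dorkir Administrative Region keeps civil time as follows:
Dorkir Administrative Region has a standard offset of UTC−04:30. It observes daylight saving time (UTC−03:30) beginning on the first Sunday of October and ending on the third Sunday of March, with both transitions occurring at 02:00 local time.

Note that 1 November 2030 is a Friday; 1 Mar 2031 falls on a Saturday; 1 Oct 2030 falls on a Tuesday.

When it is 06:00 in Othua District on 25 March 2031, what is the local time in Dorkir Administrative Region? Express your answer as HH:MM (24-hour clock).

12:30

1 November 2030 is a Friday, so the first Monday is November 4 and the fourth is November 25.
1 March 2031 is a Saturday, so Mondays fall on 3, 10, 17, 24, 31; the last is March 31.
25 March 2031 falls between 25 November 2030 and 31 March 2031, so daylight saving is in effect and Othua District is at UTC+13:00.
06:00 Othua District − 13h = 17:00 UTC (rolling into the previous day, 24 March 2031).
1 October 2030 is a Tuesday, so the first Sunday is October 6.
1 March 2031 is a Saturday, so the first Sunday is March 2 and the third is March 16.
At the standard offset (UTC−04:30), 17:00 UTC − 4h30m = 12:30 Dorkir Administrative Region standard time.
The standard-time date in Dorkir Administrative Region, 24 March 2031, is outside the daylight-saving period (6 October 2030 – 16 March 2031), so Dorkir Administrative Region is on standard time, UTC−04:30.
17:00 UTC − 4h30m = 12:30 Dorkir Administrative Region.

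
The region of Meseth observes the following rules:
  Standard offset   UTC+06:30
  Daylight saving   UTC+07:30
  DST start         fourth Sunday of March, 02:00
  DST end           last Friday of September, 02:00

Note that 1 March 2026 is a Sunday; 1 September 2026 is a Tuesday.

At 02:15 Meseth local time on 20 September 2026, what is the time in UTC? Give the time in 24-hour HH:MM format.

1 March 2026 is a Sunday, so the first Sunday is March 1 and the fourth is March 22.
1 September 2026 is a Tuesday, so Fridays fall on 4, 11, 18, 25; the last is September 25.
20 September 2026 lies within the daylight-saving period (22 March – 25 September), so Meseth is on daylight time, UTC+07:30.
02:15 local − 7h30m = 18:45 UTC (rolling into the previous day, 19 September 2026).

18:45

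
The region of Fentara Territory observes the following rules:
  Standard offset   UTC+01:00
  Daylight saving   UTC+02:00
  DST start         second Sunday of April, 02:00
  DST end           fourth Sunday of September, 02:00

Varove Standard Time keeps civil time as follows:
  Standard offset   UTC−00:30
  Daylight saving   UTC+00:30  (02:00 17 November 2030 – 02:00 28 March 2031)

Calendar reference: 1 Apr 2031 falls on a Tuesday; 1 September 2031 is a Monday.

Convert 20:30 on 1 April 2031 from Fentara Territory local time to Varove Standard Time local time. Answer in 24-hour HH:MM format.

19:00

1 April 2031 is a Tuesday, so the first Sunday is April 6 and the second is April 13.
1 September 2031 is a Monday, so the first Sunday is September 7 and the fourth is September 28.
1 April 2031 does not fall between 13 April and 28 September, so daylight saving is not in effect and Fentara Territory is at UTC+01:00.
20:30 Fentara Territory − 1h = 19:30 UTC.
At the standard offset (UTC−00:30), 19:30 UTC − 0h30m = 19:00 Varove Standard Time standard time.
The standard-time date in Varove Standard Time, 1 April 2031, is outside the daylight-saving period (17 November 2030 – 28 March 2031), so Varove Standard Time is on standard time, UTC−00:30.
19:30 UTC − 0h30m = 19:00 Varove Standard Time.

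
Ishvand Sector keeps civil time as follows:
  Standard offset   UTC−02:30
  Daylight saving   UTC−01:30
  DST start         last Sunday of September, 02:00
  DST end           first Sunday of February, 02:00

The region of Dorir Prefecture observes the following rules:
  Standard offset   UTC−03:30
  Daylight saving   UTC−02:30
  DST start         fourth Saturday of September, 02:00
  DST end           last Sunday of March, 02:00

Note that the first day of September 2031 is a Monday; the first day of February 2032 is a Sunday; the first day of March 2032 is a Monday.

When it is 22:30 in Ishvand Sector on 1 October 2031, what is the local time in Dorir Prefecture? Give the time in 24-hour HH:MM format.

21:30

1 September 2031 is a Monday, so Sundays fall on 7, 14, 21, 28; the last is September 28.
1 February 2032 is a Sunday, so the first Sunday is February 1.
1 October 2031 falls between 28 September 2031 and 1 February 2032, so daylight saving is in effect and Ishvand Sector is at UTC−01:30.
22:30 Ishvand Sector + 1h30m = 00:00 UTC (rolling into the next day, 2 October 2031).
1 September 2031 is a Monday, so the first Saturday is September 6 and the fourth is September 27.
1 March 2032 is a Monday, so Sundays fall on 7, 14, 21, 28; the last is March 28.
At the standard offset (UTC−03:30), 00:00 UTC − 3h30m = 20:30 Dorir Prefecture standard time (rolling into the previous day, 1 October 2031).
The standard-time date in Dorir Prefecture, 1 October 2031, falls between 27 September 2031 and 28 March 2032, so daylight saving is in effect and Dorir Prefecture is at UTC−02:30.
00:00 UTC − 2h30m = 21:30 Dorir Prefecture (rolling into the previous day, 1 October 2031).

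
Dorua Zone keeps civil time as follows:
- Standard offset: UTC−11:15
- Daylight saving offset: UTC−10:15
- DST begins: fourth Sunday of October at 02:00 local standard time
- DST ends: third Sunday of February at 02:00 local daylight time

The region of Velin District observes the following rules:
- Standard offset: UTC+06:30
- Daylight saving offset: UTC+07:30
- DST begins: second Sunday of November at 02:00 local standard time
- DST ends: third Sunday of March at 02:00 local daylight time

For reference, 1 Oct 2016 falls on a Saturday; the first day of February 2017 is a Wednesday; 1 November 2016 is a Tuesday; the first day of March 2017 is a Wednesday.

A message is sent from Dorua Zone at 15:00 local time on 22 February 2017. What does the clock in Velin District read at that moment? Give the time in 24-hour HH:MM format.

09:45

1 October 2016 is a Saturday, so the first Sunday is October 2 and the fourth is October 23.
1 February 2017 is a Wednesday, so the first Sunday is February 5 and the third is February 19.
22 February 2017 is outside the daylight-saving period (23 October 2016 – 19 February 2017), so Dorua Zone is on standard time, UTC−11:15.
15:00 Dorua Zone + 11h15m = 02:15 UTC (rolling into the next day, 23 February 2017).
1 November 2016 is a Tuesday, so the first Sunday is November 6 and the second is November 13.
1 March 2017 is a Wednesday, so the first Sunday is March 5 and the third is March 19.
At the standard offset (UTC+06:30), 02:15 UTC + 6h30m = 08:45 Velin District standard time.
Daylight saving runs 13 November 2016 – 19 March 2017; the standard-time date in Velin District, 23 February 2017, is inside that window, so Velin District is at UTC+07:30.
02:15 UTC + 7h30m = 09:45 Velin District.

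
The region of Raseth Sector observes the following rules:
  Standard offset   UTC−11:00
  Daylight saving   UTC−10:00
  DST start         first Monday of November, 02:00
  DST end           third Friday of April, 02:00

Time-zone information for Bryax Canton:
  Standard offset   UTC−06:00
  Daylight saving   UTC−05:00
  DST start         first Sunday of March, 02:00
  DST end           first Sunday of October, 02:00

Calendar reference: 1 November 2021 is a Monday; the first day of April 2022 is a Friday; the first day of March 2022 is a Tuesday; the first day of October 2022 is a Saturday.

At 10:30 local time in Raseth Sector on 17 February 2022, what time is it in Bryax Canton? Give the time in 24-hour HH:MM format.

1 November 2021 is a Monday, so the first Monday is November 1.
1 April 2022 is a Friday, so the first Friday is April 1 and the third is April 15.
17 February 2022 lies within the daylight-saving period (1 November 2021 – 15 April 2022), so Raseth Sector is on daylight time, UTC−10:00.
10:30 Raseth Sector + 10h = 20:30 UTC.
1 March 2022 is a Tuesday, so the first Sunday is March 6.
1 October 2022 is a Saturday, so the first Sunday is October 2.
At the standard offset (UTC−06:00), 20:30 UTC − 6h = 14:30 Bryax Canton standard time.
Daylight saving runs 6 March – 2 October; the standard-time date in Bryax Canton, 17 February 2022, is outside that window, so Bryax Canton is on standard time at UTC−06:00.
20:30 UTC − 6h = 14:30 Bryax Canton.

14:30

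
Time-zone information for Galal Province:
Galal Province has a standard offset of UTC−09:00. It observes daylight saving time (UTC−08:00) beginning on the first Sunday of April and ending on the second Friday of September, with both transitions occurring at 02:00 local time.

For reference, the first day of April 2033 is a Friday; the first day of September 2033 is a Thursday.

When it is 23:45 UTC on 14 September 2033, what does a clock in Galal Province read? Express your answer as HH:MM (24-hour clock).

1 April 2033 is a Friday, so the first Sunday is April 3.
1 September 2033 is a Thursday, so the first Friday is September 2 and the second is September 9.
At the standard offset (UTC−09:00), 23:45 UTC − 9h = 14:45 Galal Province standard time.
The standard-time date in Galal Province, 14 September 2033, is outside the daylight-saving period (3 April – 9 September), so Galal Province is on standard time, UTC−09:00.
23:45 UTC − 9h = 14:45 local.

14:45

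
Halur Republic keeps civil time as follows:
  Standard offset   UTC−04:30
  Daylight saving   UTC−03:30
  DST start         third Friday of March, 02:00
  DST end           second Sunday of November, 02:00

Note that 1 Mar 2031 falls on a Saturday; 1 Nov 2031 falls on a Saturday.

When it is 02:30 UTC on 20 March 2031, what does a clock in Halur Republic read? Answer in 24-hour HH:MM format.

1 March 2031 is a Saturday, so the first Friday is March 7 and the third is March 21.
1 November 2031 is a Saturday, so the first Sunday is November 2 and the second is November 9.
At the standard offset (UTC−04:30), 02:30 UTC − 4h30m = 22:00 Halur Republic standard time (rolling into the previous day, 19 March 2031).
The standard-time date in Halur Republic, 19 March 2031, is outside the daylight-saving period (21 March – 9 November), so Halur Republic is on standard time, UTC−04:30.
02:30 UTC − 4h30m = 22:00 local (rolling into the previous day, 19 March 2031).

22:00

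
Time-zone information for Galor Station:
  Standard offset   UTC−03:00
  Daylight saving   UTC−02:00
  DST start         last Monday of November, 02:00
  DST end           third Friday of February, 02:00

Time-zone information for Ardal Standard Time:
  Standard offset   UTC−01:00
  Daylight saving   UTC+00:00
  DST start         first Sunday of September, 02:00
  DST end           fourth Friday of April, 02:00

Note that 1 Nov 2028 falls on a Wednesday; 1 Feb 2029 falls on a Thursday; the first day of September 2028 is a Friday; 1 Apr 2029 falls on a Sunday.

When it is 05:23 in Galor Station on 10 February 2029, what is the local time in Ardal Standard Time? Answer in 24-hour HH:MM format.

1 November 2028 is a Wednesday, so Mondays fall on 6, 13, 20, 27; the last is November 27.
1 February 2029 is a Thursday, so the first Friday is February 2 and the third is February 16.
10 February 2029 lies within the daylight-saving period (27 November 2028 – 16 February 2029), so Galor Station is on daylight time, UTC−02:00.
05:23 Galor Station + 2h = 07:23 UTC.
1 September 2028 is a Friday, so the first Sunday is September 3.
1 April 2029 is a Sunday, so the first Friday is April 6 and the fourth is April 27.
At the standard offset (UTC−01:00), 07:23 UTC − 1h = 06:23 Ardal Standard Time standard time.
The standard-time date in Ardal Standard Time, 10 February 2029, falls between 3 September 2028 and 27 April 2029, so daylight saving is in effect and Ardal Standard Time is at UTC+00:00.
07:23 UTC + 0h = 07:23 Ardal Standard Time.

07:23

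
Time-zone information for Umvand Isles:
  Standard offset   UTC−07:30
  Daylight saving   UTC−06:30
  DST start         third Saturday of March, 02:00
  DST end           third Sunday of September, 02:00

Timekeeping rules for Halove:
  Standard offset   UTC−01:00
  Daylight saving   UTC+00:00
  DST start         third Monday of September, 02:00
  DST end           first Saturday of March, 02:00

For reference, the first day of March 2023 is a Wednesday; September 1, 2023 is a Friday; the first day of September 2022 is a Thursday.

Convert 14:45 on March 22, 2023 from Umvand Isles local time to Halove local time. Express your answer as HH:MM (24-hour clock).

1 March 2023 is a Wednesday, so the first Saturday is March 4 and the third is March 18.
1 September 2023 is a Friday, so the first Sunday is September 3 and the third is September 17.
March 22, 2023 falls between 18 March and 17 September, so daylight saving is in effect and Umvand Isles is at UTC−06:30.
14:45 Umvand Isles + 6h30m = 21:15 UTC.
1 September 2022 is a Thursday, so the first Monday is September 5 and the third is September 19.
1 March 2023 is a Wednesday, so the first Saturday is March 4.
At the standard offset (UTC−01:00), 21:15 UTC − 1h = 20:15 Halove standard time.
Daylight saving runs 19 September 2022 – 4 March 2023; the standard-time date in Halove, March 22, 2023, is outside that window, so Halove is on standard time at UTC−01:00.
21:15 UTC − 1h = 20:15 Halove.

20:15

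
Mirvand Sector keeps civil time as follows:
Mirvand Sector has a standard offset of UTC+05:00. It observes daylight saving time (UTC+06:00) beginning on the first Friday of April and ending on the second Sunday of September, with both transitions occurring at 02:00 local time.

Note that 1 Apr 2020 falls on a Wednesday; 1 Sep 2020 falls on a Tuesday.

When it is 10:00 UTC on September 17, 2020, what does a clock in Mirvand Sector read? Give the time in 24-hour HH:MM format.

1 April 2020 is a Wednesday, so the first Friday is April 3.
1 September 2020 is a Tuesday, so the first Sunday is September 6 and the second is September 13.
At the standard offset (UTC+05:00), 10:00 UTC + 5h = 15:00 Mirvand Sector standard time.
The standard-time date in Mirvand Sector, September 17, 2020, is outside the daylight-saving period (3 April – 13 September), so Mirvand Sector is on standard time, UTC+05:00.
10:00 UTC + 5h = 15:00 local.

15:00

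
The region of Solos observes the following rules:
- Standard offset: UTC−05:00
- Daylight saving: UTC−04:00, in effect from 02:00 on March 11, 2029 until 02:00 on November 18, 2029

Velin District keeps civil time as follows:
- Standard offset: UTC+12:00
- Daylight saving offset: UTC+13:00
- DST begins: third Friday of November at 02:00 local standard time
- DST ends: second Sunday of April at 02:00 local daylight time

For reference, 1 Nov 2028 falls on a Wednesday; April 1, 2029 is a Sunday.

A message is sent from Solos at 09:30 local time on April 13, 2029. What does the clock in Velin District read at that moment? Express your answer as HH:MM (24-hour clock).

01:30

April 13, 2029 lies within the daylight-saving period (11 March – 18 November), so Solos is on daylight time, UTC−04:00.
09:30 Solos + 4h = 13:30 UTC.
1 November 2028 is a Wednesday, so the first Friday is November 3 and the third is November 17.
1 April 2029 is a Sunday, so the first Sunday is April 1 and the second is April 8.
At the standard offset (UTC+12:00), 13:30 UTC + 12h = 01:30 Velin District standard time (rolling into the next day, 14 April 2029).
Daylight saving runs 17 November 2028 – 8 April 2029; the standard-time date in Velin District, April 14, 2029, is outside that window, so Velin District is on standard time at UTC+12:00.
13:30 UTC + 12h = 01:30 Velin District (rolling into the next day, 14 April 2029).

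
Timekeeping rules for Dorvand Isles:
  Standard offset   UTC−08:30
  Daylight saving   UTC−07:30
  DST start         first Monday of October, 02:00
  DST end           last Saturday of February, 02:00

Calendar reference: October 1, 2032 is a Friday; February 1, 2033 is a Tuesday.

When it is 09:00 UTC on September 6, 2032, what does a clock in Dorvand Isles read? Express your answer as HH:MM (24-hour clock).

1 October 2032 is a Friday, so the first Monday is October 4.
1 February 2033 is a Tuesday, so Saturdays fall on 5, 12, 19, 26; the last is February 26.
At the standard offset (UTC−08:30), 09:00 UTC − 8h30m = 00:30 Dorvand Isles standard time.
The standard-time date in Dorvand Isles, September 6, 2032, is outside the daylight-saving period (4 October 2032 – 26 February 2033), so Dorvand Isles is on standard time, UTC−08:30.
09:00 UTC − 8h30m = 00:30 local.

00:30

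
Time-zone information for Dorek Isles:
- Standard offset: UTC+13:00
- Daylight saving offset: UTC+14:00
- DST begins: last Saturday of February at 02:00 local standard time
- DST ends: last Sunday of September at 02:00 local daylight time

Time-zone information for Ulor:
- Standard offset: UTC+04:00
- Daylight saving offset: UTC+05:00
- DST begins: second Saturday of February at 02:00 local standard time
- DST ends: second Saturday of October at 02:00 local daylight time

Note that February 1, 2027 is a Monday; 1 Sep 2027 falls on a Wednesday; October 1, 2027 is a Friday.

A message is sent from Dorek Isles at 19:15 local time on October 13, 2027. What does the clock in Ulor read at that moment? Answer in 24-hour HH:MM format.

10:15

1 February 2027 is a Monday, so Saturdays fall on 6, 13, 20, 27; the last is February 27.
1 September 2027 is a Wednesday, so Sundays fall on 5, 12, 19, 26; the last is September 26.
Daylight saving runs 27 February – 26 September; October 13, 2027 is outside that window, so Dorek Isles is on standard time at UTC+13:00.
19:15 Dorek Isles − 13h = 06:15 UTC.
1 February 2027 is a Monday, so the first Saturday is February 6 and the second is February 13.
1 October 2027 is a Friday, so the first Saturday is October 2 and the second is October 9.
At the standard offset (UTC+04:00), 06:15 UTC + 4h = 10:15 Ulor standard time.
Daylight saving runs 13 February – 9 October; the standard-time date in Ulor, October 13, 2027, is outside that window, so Ulor is on standard time at UTC+04:00.
06:15 UTC + 4h = 10:15 Ulor.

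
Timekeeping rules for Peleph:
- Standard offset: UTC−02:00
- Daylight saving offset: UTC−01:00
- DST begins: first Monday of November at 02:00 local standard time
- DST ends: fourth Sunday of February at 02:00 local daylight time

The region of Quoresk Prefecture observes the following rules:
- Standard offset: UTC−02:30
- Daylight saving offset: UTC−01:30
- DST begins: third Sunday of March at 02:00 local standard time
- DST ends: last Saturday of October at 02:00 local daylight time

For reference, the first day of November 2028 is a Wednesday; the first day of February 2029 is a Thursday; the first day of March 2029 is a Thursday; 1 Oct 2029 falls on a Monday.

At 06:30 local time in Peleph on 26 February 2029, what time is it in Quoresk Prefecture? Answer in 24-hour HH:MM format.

06:00

1 November 2028 is a Wednesday, so the first Monday is November 6.
1 February 2029 is a Thursday, so the first Sunday is February 4 and the fourth is February 25.
Daylight saving runs 6 November 2028 – 25 February 2029; 26 February 2029 is outside that window, so Peleph is on standard time at UTC−02:00.
06:30 Peleph + 2h = 08:30 UTC.
1 March 2029 is a Thursday, so the first Sunday is March 4 and the third is March 18.
1 October 2029 is a Monday, so Saturdays fall on 6, 13, 20, 27; the last is October 27.
At the standard offset (UTC−02:30), 08:30 UTC − 2h30m = 06:00 Quoresk Prefecture standard time.
The standard-time date in Quoresk Prefecture, 26 February 2029, does not fall between 18 March and 27 October, so daylight saving is not in effect and Quoresk Prefecture is at UTC−02:30.
08:30 UTC − 2h30m = 06:00 Quoresk Prefecture.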